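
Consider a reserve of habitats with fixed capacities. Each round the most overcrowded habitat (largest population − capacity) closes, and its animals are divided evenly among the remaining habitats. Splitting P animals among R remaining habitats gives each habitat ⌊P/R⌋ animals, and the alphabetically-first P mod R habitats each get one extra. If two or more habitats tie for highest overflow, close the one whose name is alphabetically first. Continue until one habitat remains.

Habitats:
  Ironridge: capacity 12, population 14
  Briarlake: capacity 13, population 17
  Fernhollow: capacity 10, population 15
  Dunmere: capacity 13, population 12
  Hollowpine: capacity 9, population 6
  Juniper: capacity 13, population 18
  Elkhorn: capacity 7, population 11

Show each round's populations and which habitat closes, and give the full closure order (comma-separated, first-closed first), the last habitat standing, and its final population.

Round 1: Briarlake=17 Dunmere=12 Elkhorn=11 Fernhollow=15 Hollowpine=6 Ironridge=14 Juniper=18 → close Fernhollow (overflow 5)
  15÷6 = 2 each, +1 to first 3
Round 2: Briarlake=20 Dunmere=15 Elkhorn=14 Hollowpine=8 Ironridge=16 Juniper=20 → close Briarlake (overflow 7)
  20÷5 = 4 each, +1 to first 0
Round 3: Dunmere=19 Elkhorn=18 Hollowpine=12 Ironridge=20 Juniper=24 → close Elkhorn (overflow 11)
  18÷4 = 4 each, +1 to first 2
Round 4: Dunmere=24 Hollowpine=17 Ironridge=24 Juniper=28 → close Juniper (overflow 15)
  28÷3 = 9 each, +1 to first 1
Round 5: Dunmere=34 Hollowpine=26 Ironridge=33 → close Dunmere (overflow 21)
  34÷2 = 17 each, +1 to first 0
Round 6: Hollowpine=43 Ironridge=50 → close Ironridge (overflow 38)
  50÷1 = 50 each, +1 to first 0

Closure order: Fernhollow, Briarlake, Elkhorn, Juniper, Dunmere, Ironridge
Last habitat: Hollowpine with 93 animals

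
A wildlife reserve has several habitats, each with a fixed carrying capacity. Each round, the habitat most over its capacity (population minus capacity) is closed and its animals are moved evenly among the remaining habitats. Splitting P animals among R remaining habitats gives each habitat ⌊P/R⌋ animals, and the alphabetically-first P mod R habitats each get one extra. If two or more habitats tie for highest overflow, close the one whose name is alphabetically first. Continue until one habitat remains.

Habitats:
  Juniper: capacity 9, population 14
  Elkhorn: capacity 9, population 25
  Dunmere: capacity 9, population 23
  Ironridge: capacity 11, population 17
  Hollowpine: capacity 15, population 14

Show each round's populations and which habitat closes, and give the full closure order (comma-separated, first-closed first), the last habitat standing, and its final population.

Closure order: Elkhorn, Dunmere, Ironridge, Juniper
Last habitat: Hollowpine with 93 animals

Round 1: Dunmere=23 Elkhorn=25 Hollowpine=14 Ironridge=17 Juniper=14 → close Elkhorn (overflow 16)
  25÷4 = 6 each, +1 to first 1
Round 2: Dunmere=30 Hollowpine=20 Ironridge=23 Juniper=20 → close Dunmere (overflow 21)
  30÷3 = 10 each, +1 to first 0
Round 3: Hollowpine=30 Ironridge=33 Juniper=30 → close Ironridge (overflow 22)
  33÷2 = 16 each, +1 to first 1
Round 4: Hollowpine=47 Juniper=46 → close Juniper (overflow 37)
  46÷1 = 46 each, +1 to first 0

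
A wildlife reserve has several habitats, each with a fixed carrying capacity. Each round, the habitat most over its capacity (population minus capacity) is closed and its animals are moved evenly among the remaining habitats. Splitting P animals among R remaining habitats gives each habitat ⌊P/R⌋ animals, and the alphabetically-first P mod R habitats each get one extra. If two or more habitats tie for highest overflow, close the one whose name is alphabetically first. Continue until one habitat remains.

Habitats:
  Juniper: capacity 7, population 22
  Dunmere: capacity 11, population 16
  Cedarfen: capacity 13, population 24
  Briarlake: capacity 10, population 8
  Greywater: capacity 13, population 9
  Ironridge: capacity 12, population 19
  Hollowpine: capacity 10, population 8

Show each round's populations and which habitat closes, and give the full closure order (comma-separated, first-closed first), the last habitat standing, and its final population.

Round 1: Briarlake=8 Cedarfen=24 Dunmere=16 Greywater=9 Hollowpine=8 Ironridge=19 Juniper=22 → close Juniper (overflow 15)
  22÷6 = 3 each, +1 to first 4
Round 2: Briarlake=12 Cedarfen=28 Dunmere=20 Greywater=13 Hollowpine=11 Ironridge=22 → close Cedarfen (overflow 15)
  28÷5 = 5 each, +1 to first 3
Round 3: Briarlake=18 Dunmere=26 Greywater=19 Hollowpine=16 Ironridge=27 → close Dunmere (overflow 15)
  26÷4 = 6 each, +1 to first 2
Round 4: Briarlake=25 Greywater=26 Hollowpine=22 Ironridge=33 → close Ironridge (overflow 21)
  33÷3 = 11 each, +1 to first 0
Round 5: Briarlake=36 Greywater=37 Hollowpine=33 → close Briarlake (overflow 26)
  36÷2 = 18 each, +1 to first 0
Round 6: Greywater=55 Hollowpine=51 → close Greywater (overflow 42)
  55÷1 = 55 each, +1 to first 0

Closure order: Juniper, Cedarfen, Dunmere, Ironridge, Briarlake, Greywater
Last habitat: Hollowpine with 106 animals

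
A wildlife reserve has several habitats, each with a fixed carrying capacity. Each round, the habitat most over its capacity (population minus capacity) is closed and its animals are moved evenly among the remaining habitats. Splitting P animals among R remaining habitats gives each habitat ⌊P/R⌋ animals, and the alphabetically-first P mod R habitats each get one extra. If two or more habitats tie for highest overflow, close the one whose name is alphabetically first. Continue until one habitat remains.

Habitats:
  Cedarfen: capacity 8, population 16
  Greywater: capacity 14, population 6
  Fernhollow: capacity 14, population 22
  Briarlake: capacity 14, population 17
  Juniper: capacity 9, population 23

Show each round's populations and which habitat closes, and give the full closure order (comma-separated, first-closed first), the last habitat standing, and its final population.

Round 1: Briarlake=17 Cedarfen=16 Fernhollow=22 Greywater=6 Juniper=23 → close Juniper (overflow 14)
  23÷4 = 5 each, +1 to first 3
Round 2: Briarlake=23 Cedarfen=22 Fernhollow=28 Greywater=11 → close Cedarfen (overflow 14)
  22÷3 = 7 each, +1 to first 1
Round 3: Briarlake=31 Fernhollow=35 Greywater=18 → close Fernhollow (overflow 21)
  35÷2 = 17 each, +1 to first 1
Round 4: Briarlake=49 Greywater=35 → close Briarlake (overflow 35)
  49÷1 = 49 each, +1 to first 0

Closure order: Juniper, Cedarfen, Fernhollow, Briarlake
Last habitat: Greywater with 84 animals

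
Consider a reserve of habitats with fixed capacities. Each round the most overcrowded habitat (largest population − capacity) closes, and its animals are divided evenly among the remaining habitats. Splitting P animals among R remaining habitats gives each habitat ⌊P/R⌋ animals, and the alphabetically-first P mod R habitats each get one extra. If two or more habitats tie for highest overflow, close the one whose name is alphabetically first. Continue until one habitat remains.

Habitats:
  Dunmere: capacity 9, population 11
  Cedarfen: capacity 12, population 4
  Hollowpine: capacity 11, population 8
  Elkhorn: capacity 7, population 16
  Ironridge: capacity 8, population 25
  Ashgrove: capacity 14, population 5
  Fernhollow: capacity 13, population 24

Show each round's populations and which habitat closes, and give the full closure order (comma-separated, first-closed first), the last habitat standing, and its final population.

Closure order: Ironridge, Fernhollow, Elkhorn, Dunmere, Hollowpine, Ashgrove
Last habitat: Cedarfen with 93 animals

Round 1: Ashgrove=5 Cedarfen=4 Dunmere=11 Elkhorn=16 Fernhollow=24 Hollowpine=8 Ironridge=25 → close Ironridge (overflow 17)
  25÷6 = 4 each, +1 to first 1
Round 2: Ashgrove=10 Cedarfen=8 Dunmere=15 Elkhorn=20 Fernhollow=28 Hollowpine=12 → close Fernhollow (overflow 15)
  28÷5 = 5 each, +1 to first 3
Round 3: Ashgrove=16 Cedarfen=14 Dunmere=21 Elkhorn=25 Hollowpine=17 → close Elkhorn (overflow 18)
  25÷4 = 6 each, +1 to first 1
Round 4: Ashgrove=23 Cedarfen=20 Dunmere=27 Hollowpine=23 → close Dunmere (overflow 18)
  27÷3 = 9 each, +1 to first 0
Round 5: Ashgrove=32 Cedarfen=29 Hollowpine=32 → close Hollowpine (overflow 21)
  32÷2 = 16 each, +1 to first 0
Round 6: Ashgrove=48 Cedarfen=45 → close Ashgrove (overflow 34)
  48÷1 = 48 each, +1 to first 0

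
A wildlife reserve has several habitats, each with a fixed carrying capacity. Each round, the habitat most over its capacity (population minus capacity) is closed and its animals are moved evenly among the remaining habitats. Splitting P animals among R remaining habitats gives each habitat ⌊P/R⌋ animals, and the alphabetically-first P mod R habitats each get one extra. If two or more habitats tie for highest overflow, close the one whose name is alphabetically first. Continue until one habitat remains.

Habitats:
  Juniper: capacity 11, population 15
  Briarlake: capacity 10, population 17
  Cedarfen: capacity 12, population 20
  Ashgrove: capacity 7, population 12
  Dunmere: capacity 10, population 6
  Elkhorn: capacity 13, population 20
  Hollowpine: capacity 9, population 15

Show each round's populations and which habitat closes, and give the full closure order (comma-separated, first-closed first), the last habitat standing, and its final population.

Closure order: Cedarfen, Briarlake, Ashgrove, Elkhorn, Hollowpine, Juniper
Last habitat: Dunmere with 105 animals

Round 1: Ashgrove=12 Briarlake=17 Cedarfen=20 Dunmere=6 Elkhorn=20 Hollowpine=15 Juniper=15 → close Cedarfen (overflow 8)
  20÷6 = 3 each, +1 to first 2
Round 2: Ashgrove=16 Briarlake=21 Dunmere=9 Elkhorn=23 Hollowpine=18 Juniper=18 → close Briarlake (overflow 11)
  21÷5 = 4 each, +1 to first 1
Round 3: Ashgrove=21 Dunmere=13 Elkhorn=27 Hollowpine=22 Juniper=22 → close Ashgrove (overflow 14)
  21÷4 = 5 each, +1 to first 1
Round 4: Dunmere=19 Elkhorn=32 Hollowpine=27 Juniper=27 → close Elkhorn (overflow 19)
  32÷3 = 10 each, +1 to first 2
Round 5: Dunmere=30 Hollowpine=38 Juniper=37 → close Hollowpine (overflow 29)
  38÷2 = 19 each, +1 to first 0
Round 6: Dunmere=49 Juniper=56 → close Juniper (overflow 45)
  56÷1 = 56 each, +1 to first 0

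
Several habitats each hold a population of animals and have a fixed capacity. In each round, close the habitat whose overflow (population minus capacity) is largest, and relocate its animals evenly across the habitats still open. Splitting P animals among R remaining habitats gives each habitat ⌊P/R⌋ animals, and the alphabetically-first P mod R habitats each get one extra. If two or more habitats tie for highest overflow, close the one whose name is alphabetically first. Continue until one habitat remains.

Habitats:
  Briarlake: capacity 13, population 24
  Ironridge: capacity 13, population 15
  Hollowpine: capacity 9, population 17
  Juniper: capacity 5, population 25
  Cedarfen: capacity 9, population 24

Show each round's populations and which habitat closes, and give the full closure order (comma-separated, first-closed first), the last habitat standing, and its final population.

Closure order: Juniper, Cedarfen, Briarlake, Hollowpine
Last habitat: Ironridge with 105 animals

Round 1: Briarlake=24 Cedarfen=24 Hollowpine=17 Ironridge=15 Juniper=25 → close Juniper (overflow 20)
  25÷4 = 6 each, +1 to first 1
Round 2: Briarlake=31 Cedarfen=30 Hollowpine=23 Ironridge=21 → close Cedarfen (overflow 21)
  30÷3 = 10 each, +1 to first 0
Round 3: Briarlake=41 Hollowpine=33 Ironridge=31 → close Briarlake (overflow 28)
  41÷2 = 20 each, +1 to first 1
Round 4: Hollowpine=54 Ironridge=51 → close Hollowpine (overflow 45)
  54÷1 = 54 each, +1 to first 0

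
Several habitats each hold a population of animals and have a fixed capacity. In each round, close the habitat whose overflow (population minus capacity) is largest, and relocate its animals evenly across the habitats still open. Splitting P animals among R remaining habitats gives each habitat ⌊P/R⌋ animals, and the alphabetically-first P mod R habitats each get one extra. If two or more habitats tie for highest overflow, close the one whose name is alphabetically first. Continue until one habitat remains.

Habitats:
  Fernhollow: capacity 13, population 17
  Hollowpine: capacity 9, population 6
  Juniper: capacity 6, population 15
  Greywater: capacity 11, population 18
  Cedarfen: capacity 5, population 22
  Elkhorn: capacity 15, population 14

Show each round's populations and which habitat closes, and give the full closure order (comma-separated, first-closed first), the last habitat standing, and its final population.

Round 1: Cedarfen=22 Elkhorn=14 Fernhollow=17 Greywater=18 Hollowpine=6 Juniper=15 → close Cedarfen (overflow 17)
  22÷5 = 4 each, +1 to first 2
Round 2: Elkhorn=19 Fernhollow=22 Greywater=22 Hollowpine=10 Juniper=19 → close Juniper (overflow 13)
  19÷4 = 4 each, +1 to first 3
Round 3: Elkhorn=24 Fernhollow=27 Greywater=27 Hollowpine=14 → close Greywater (overflow 16)
  27÷3 = 9 each, +1 to first 0
Round 4: Elkhorn=33 Fernhollow=36 Hollowpine=23 → close Fernhollow (overflow 23)
  36÷2 = 18 each, +1 to first 0
Round 5: Elkhorn=51 Hollowpine=41 → close Elkhorn (overflow 36)
  51÷1 = 51 each, +1 to first 0

Closure order: Cedarfen, Juniper, Greywater, Fernhollow, Elkhorn
Last habitat: Hollowpine with 92 animals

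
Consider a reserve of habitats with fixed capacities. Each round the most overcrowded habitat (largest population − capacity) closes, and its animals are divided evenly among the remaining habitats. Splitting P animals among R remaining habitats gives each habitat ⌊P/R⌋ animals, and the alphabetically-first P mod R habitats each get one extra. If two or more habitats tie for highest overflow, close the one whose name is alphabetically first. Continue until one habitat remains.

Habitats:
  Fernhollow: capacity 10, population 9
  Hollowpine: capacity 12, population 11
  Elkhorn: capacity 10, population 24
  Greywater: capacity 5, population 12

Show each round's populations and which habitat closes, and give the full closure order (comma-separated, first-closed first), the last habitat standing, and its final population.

Closure order: Elkhorn, Greywater, Fernhollow
Last habitat: Hollowpine with 56 animals

Round 1: Elkhorn=24 Fernhollow=9 Greywater=12 Hollowpine=11 → close Elkhorn (overflow 14)
  24÷3 = 8 each, +1 to first 0
Round 2: Fernhollow=17 Greywater=20 Hollowpine=19 → close Greywater (overflow 15)
  20÷2 = 10 each, +1 to first 0
Round 3: Fernhollow=27 Hollowpine=29 → close Fernhollow (overflow 17)
  27÷1 = 27 each, +1 to first 0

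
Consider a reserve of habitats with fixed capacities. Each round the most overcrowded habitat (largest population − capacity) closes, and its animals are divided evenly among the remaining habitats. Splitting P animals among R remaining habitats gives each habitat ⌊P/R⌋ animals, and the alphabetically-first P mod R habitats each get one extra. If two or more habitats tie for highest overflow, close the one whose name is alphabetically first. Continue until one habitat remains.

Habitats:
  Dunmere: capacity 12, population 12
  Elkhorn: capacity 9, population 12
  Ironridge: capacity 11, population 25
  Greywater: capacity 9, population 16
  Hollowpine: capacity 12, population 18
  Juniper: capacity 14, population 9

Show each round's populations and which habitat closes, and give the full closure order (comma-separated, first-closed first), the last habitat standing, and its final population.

Round 1: Dunmere=12 Elkhorn=12 Greywater=16 Hollowpine=18 Ironridge=25 Juniper=9 → close Ironridge (overflow 14)
  25÷5 = 5 each, +1 to first 0
Round 2: Dunmere=17 Elkhorn=17 Greywater=21 Hollowpine=23 Juniper=14 → close Greywater (overflow 12)
  21÷4 = 5 each, +1 to first 1
Round 3: Dunmere=23 Elkhorn=22 Hollowpine=28 Juniper=19 → close Hollowpine (overflow 16)
  28÷3 = 9 each, +1 to first 1
Round 4: Dunmere=33 Elkhorn=31 Juniper=28 → close Elkhorn (overflow 22)
  31÷2 = 15 each, +1 to first 1
Round 5: Dunmere=49 Juniper=43 → close Dunmere (overflow 37)
  49÷1 = 49 each, +1 to first 0

Closure order: Ironridge, Greywater, Hollowpine, Elkhorn, Dunmere
Last habitat: Juniper with 92 animals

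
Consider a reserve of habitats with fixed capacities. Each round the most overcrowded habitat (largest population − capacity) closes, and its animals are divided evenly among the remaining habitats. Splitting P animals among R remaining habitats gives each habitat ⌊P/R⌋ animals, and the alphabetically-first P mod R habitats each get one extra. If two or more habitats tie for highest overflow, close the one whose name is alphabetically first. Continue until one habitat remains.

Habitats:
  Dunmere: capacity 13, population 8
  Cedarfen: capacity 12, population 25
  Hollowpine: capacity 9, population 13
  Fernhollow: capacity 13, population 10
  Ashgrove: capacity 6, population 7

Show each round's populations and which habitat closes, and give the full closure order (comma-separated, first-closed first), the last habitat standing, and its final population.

Round 1: Ashgrove=7 Cedarfen=25 Dunmere=8 Fernhollow=10 Hollowpine=13 → close Cedarfen (overflow 13)
  25÷4 = 6 each, +1 to first 1
Round 2: Ashgrove=14 Dunmere=14 Fernhollow=16 Hollowpine=19 → close Hollowpine (overflow 10)
  19÷3 = 6 each, +1 to first 1
Round 3: Ashgrove=21 Dunmere=20 Fernhollow=22 → close Ashgrove (overflow 15)
  21÷2 = 10 each, +1 to first 1
Round 4: Dunmere=31 Fernhollow=32 → close Fernhollow (overflow 19)
  32÷1 = 32 each, +1 to first 0

Closure order: Cedarfen, Hollowpine, Ashgrove, Fernhollow
Last habitat: Dunmere with 63 animals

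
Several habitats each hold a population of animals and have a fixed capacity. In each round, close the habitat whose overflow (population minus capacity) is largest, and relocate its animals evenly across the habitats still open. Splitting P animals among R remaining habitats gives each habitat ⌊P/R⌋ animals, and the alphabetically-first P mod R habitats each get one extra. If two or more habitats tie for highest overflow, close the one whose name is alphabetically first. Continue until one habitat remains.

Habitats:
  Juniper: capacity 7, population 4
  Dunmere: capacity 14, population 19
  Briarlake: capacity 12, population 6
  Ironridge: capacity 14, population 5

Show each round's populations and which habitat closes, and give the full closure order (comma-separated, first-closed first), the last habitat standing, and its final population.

Closure order: Dunmere, Juniper, Briarlake
Last habitat: Ironridge with 34 animals

Round 1: Briarlake=6 Dunmere=19 Ironridge=5 Juniper=4 → close Dunmere (overflow 5)
  19÷3 = 6 each, +1 to first 1
Round 2: Briarlake=13 Ironridge=11 Juniper=10 → close Juniper (overflow 3)
  10÷2 = 5 each, +1 to first 0
Round 3: Briarlake=18 Ironridge=16 → close Briarlake (overflow 6)
  18÷1 = 18 each, +1 to first 0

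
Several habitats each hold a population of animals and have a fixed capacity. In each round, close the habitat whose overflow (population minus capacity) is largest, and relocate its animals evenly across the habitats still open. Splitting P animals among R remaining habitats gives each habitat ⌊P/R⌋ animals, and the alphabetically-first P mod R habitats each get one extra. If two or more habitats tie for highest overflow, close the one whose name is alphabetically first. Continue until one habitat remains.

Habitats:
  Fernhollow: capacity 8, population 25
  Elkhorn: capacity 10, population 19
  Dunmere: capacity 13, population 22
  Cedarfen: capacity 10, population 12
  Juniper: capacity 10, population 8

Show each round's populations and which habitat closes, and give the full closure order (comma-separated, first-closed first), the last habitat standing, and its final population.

Round 1: Cedarfen=12 Dunmere=22 Elkhorn=19 Fernhollow=25 Juniper=8 → close Fernhollow (overflow 17)
  25÷4 = 6 each, +1 to first 1
Round 2: Cedarfen=19 Dunmere=28 Elkhorn=25 Juniper=14 → close Dunmere (overflow 15)
  28÷3 = 9 each, +1 to first 1
Round 3: Cedarfen=29 Elkhorn=34 Juniper=23 → close Elkhorn (overflow 24)
  34÷2 = 17 each, +1 to first 0
Round 4: Cedarfen=46 Juniper=40 → close Cedarfen (overflow 36)
  46÷1 = 46 each, +1 to first 0

Closure order: Fernhollow, Dunmere, Elkhorn, Cedarfen
Last habitat: Juniper with 86 animals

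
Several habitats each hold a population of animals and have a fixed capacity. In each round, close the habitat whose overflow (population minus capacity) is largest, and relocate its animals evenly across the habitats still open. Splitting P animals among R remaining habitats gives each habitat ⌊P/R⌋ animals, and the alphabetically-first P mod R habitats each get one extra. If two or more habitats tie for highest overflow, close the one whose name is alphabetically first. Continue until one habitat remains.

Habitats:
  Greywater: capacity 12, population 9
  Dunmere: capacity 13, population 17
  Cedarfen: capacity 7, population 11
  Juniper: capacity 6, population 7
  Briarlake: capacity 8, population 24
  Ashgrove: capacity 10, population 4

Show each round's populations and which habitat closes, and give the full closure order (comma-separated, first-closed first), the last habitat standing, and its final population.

Round 1: Ashgrove=4 Briarlake=24 Cedarfen=11 Dunmere=17 Greywater=9 Juniper=7 → close Briarlake (overflow 16)
  24÷5 = 4 each, +1 to first 4
Round 2: Ashgrove=9 Cedarfen=16 Dunmere=22 Greywater=14 Juniper=11 → close Cedarfen (overflow 9)
  16÷4 = 4 each, +1 to first 0
Round 3: Ashgrove=13 Dunmere=26 Greywater=18 Juniper=15 → close Dunmere (overflow 13)
  26÷3 = 8 each, +1 to first 2
Round 4: Ashgrove=22 Greywater=27 Juniper=23 → close Juniper (overflow 17)
  23÷2 = 11 each, +1 to first 1
Round 5: Ashgrove=34 Greywater=38 → close Greywater (overflow 26)
  38÷1 = 38 each, +1 to first 0

Closure order: Briarlake, Cedarfen, Dunmere, Juniper, Greywater
Last habitat: Ashgrove with 72 animals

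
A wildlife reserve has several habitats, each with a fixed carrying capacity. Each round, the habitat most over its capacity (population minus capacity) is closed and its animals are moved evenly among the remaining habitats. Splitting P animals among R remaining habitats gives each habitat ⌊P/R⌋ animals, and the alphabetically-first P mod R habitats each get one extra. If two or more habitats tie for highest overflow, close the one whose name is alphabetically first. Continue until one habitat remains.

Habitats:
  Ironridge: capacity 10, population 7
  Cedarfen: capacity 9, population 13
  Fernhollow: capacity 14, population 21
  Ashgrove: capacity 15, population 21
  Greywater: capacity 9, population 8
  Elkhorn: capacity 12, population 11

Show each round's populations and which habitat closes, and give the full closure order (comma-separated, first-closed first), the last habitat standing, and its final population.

Round 1: Ashgrove=21 Cedarfen=13 Elkhorn=11 Fernhollow=21 Greywater=8 Ironridge=7 → close Fernhollow (overflow 7)
  21÷5 = 4 each, +1 to first 1
Round 2: Ashgrove=26 Cedarfen=17 Elkhorn=15 Greywater=12 Ironridge=11 → close Ashgrove (overflow 11)
  26÷4 = 6 each, +1 to first 2
Round 3: Cedarfen=24 Elkhorn=22 Greywater=18 Ironridge=17 → close Cedarfen (overflow 15)
  24÷3 = 8 each, +1 to first 0
Round 4: Elkhorn=30 Greywater=26 Ironridge=25 → close Elkhorn (overflow 18)
  30÷2 = 15 each, +1 to first 0
Round 5: Greywater=41 Ironridge=40 → close Greywater (overflow 32)
  41÷1 = 41 each, +1 to first 0

Closure order: Fernhollow, Ashgrove, Cedarfen, Elkhorn, Greywater
Last habitat: Ironridge with 81 animals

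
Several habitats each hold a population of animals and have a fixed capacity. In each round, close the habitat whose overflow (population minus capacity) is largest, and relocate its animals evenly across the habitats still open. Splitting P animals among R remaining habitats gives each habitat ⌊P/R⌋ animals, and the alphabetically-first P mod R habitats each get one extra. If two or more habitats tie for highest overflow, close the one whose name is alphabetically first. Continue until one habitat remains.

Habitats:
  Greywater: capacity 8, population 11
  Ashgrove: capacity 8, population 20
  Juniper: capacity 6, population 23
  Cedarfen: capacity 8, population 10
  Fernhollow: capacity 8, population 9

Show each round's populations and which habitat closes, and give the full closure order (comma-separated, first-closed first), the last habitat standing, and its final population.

Closure order: Juniper, Ashgrove, Cedarfen, Fernhollow
Last habitat: Greywater with 73 animals

Round 1: Ashgrove=20 Cedarfen=10 Fernhollow=9 Greywater=11 Juniper=23 → close Juniper (overflow 17)
  23÷4 = 5 each, +1 to first 3
Round 2: Ashgrove=26 Cedarfen=16 Fernhollow=15 Greywater=16 → close Ashgrove (overflow 18)
  26÷3 = 8 each, +1 to first 2
Round 3: Cedarfen=25 Fernhollow=24 Greywater=24 → close Cedarfen (overflow 17)
  25÷2 = 12 each, +1 to first 1
Round 4: Fernhollow=37 Greywater=36 → close Fernhollow (overflow 29)
  37÷1 = 37 each, +1 to first 0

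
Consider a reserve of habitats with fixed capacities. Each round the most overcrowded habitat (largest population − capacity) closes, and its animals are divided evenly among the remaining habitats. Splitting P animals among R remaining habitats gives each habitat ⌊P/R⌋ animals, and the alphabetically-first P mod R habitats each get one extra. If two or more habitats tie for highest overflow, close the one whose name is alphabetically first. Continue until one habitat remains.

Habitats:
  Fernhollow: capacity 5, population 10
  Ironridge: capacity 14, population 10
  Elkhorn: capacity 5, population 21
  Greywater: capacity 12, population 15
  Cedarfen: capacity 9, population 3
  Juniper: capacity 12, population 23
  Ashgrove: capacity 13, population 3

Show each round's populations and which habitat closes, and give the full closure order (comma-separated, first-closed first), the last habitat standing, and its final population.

Round 1: Ashgrove=3 Cedarfen=3 Elkhorn=21 Fernhollow=10 Greywater=15 Ironridge=10 Juniper=23 → close Elkhorn (overflow 16)
  21÷6 = 3 each, +1 to first 3
Round 2: Ashgrove=7 Cedarfen=7 Fernhollow=14 Greywater=18 Ironridge=13 Juniper=26 → close Juniper (overflow 14)
  26÷5 = 5 each, +1 to first 1
Round 3: Ashgrove=13 Cedarfen=12 Fernhollow=19 Greywater=23 Ironridge=18 → close Fernhollow (overflow 14)
  19÷4 = 4 each, +1 to first 3
Round 4: Ashgrove=18 Cedarfen=17 Greywater=28 Ironridge=22 → close Greywater (overflow 16)
  28÷3 = 9 each, +1 to first 1
Round 5: Ashgrove=28 Cedarfen=26 Ironridge=31 → close Cedarfen (overflow 17)
  26÷2 = 13 each, +1 to first 0
Round 6: Ashgrove=41 Ironridge=44 → close Ironridge (overflow 30)
  44÷1 = 44 each, +1 to first 0

Closure order: Elkhorn, Juniper, Fernhollow, Greywater, Cedarfen, Ironridge
Last habitat: Ashgrove with 85 animals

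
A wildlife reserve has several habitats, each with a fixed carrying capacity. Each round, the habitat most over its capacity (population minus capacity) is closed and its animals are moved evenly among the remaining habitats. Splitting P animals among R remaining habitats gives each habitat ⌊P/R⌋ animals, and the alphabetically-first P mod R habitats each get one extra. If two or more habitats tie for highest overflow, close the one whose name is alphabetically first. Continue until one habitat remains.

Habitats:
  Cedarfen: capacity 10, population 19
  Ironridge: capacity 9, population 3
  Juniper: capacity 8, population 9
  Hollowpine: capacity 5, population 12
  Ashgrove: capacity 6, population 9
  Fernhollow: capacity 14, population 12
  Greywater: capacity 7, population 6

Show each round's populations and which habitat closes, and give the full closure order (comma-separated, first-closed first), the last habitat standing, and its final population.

Round 1: Ashgrove=9 Cedarfen=19 Fernhollow=12 Greywater=6 Hollowpine=12 Ironridge=3 Juniper=9 → close Cedarfen (overflow 9)
  19÷6 = 3 each, +1 to first 1
Round 2: Ashgrove=13 Fernhollow=15 Greywater=9 Hollowpine=15 Ironridge=6 Juniper=12 → close Hollowpine (overflow 10)
  15÷5 = 3 each, +1 to first 0
Round 3: Ashgrove=16 Fernhollow=18 Greywater=12 Ironridge=9 Juniper=15 → close Ashgrove (overflow 10)
  16÷4 = 4 each, +1 to first 0
Round 4: Fernhollow=22 Greywater=16 Ironridge=13 Juniper=19 → close Juniper (overflow 11)
  19÷3 = 6 each, +1 to first 1
Round 5: Fernhollow=29 Greywater=22 Ironridge=19 → close Fernhollow (overflow 15)
  29÷2 = 14 each, +1 to first 1
Round 6: Greywater=37 Ironridge=33 → close Greywater (overflow 30)
  37÷1 = 37 each, +1 to first 0

Closure order: Cedarfen, Hollowpine, Ashgrove, Juniper, Fernhollow, Greywater
Last habitat: Ironridge with 70 animals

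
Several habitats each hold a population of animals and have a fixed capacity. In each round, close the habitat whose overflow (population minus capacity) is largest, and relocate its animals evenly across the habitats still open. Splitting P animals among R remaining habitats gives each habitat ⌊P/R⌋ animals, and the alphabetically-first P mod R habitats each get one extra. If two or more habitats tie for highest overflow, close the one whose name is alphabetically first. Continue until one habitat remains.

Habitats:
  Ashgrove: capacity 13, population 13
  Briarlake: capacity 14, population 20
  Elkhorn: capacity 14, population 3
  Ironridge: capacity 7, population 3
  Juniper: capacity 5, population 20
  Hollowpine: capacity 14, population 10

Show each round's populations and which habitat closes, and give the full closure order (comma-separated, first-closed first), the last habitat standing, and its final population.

Round 1: Ashgrove=13 Briarlake=20 Elkhorn=3 Hollowpine=10 Ironridge=3 Juniper=20 → close Juniper (overflow 15)
  20÷5 = 4 each, +1 to first 0
Round 2: Ashgrove=17 Briarlake=24 Elkhorn=7 Hollowpine=14 Ironridge=7 → close Briarlake (overflow 10)
  24÷4 = 6 each, +1 to first 0
Round 3: Ashgrove=23 Elkhorn=13 Hollowpine=20 Ironridge=13 → close Ashgrove (overflow 10)
  23÷3 = 7 each, +1 to first 2
Round 4: Elkhorn=21 Hollowpine=28 Ironridge=20 → close Hollowpine (overflow 14)
  28÷2 = 14 each, +1 to first 0
Round 5: Elkhorn=35 Ironridge=34 → close Ironridge (overflow 27)
  34÷1 = 34 each, +1 to first 0

Closure order: Juniper, Briarlake, Ashgrove, Hollowpine, Ironridge
Last habitat: Elkhorn with 69 animals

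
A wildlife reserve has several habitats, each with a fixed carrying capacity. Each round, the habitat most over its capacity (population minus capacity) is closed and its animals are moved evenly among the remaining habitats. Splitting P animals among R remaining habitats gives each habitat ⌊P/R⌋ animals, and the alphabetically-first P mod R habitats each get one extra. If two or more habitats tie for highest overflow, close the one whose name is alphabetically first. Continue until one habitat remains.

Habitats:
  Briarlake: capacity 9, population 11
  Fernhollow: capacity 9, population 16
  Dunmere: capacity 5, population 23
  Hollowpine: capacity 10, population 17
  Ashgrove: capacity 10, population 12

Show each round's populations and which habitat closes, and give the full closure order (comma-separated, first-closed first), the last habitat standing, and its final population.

Round 1: Ashgrove=12 Briarlake=11 Dunmere=23 Fernhollow=16 Hollowpine=17 → close Dunmere (overflow 18)
  23÷4 = 5 each, +1 to first 3
Round 2: Ashgrove=18 Briarlake=17 Fernhollow=22 Hollowpine=22 → close Fernhollow (overflow 13)
  22÷3 = 7 each, +1 to first 1
Round 3: Ashgrove=26 Briarlake=24 Hollowpine=29 → close Hollowpine (overflow 19)
  29÷2 = 14 each, +1 to first 1
Round 4: Ashgrove=41 Briarlake=38 → close Ashgrove (overflow 31)
  41÷1 = 41 each, +1 to first 0

Closure order: Dunmere, Fernhollow, Hollowpine, Ashgrove
Last habitat: Briarlake with 79 animals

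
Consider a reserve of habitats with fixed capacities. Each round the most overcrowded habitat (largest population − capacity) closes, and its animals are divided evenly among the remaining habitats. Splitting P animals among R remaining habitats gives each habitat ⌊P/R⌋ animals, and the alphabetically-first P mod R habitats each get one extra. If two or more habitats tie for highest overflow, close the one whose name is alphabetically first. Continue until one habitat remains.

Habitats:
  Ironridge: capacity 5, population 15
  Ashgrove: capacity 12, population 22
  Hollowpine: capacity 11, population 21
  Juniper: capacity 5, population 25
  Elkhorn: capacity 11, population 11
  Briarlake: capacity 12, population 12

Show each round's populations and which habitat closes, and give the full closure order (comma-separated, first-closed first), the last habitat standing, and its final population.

Round 1: Ashgrove=22 Briarlake=12 Elkhorn=11 Hollowpine=21 Ironridge=15 Juniper=25 → close Juniper (overflow 20)
  25÷5 = 5 each, +1 to first 0
Round 2: Ashgrove=27 Briarlake=17 Elkhorn=16 Hollowpine=26 Ironridge=20 → close Ashgrove (overflow 15)
  27÷4 = 6 each, +1 to first 3
Round 3: Briarlake=24 Elkhorn=23 Hollowpine=33 Ironridge=26 → close Hollowpine (overflow 22)
  33÷3 = 11 each, +1 to first 0
Round 4: Briarlake=35 Elkhorn=34 Ironridge=37 → close Ironridge (overflow 32)
  37÷2 = 18 each, +1 to first 1
Round 5: Briarlake=54 Elkhorn=52 → close Briarlake (overflow 42)
  54÷1 = 54 each, +1 to first 0

Closure order: Juniper, Ashgrove, Hollowpine, Ironridge, Briarlake
Last habitat: Elkhorn with 106 animals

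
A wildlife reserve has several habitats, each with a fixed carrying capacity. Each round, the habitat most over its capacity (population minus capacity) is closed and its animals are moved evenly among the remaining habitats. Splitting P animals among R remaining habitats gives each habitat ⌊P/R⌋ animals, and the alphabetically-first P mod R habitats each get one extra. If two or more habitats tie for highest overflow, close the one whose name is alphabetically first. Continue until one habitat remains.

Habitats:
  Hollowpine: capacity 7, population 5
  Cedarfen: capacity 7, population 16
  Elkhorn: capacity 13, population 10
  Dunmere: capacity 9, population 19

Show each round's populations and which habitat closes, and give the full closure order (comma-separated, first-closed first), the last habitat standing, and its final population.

Round 1: Cedarfen=16 Dunmere=19 Elkhorn=10 Hollowpine=5 → close Dunmere (overflow 10)
  19÷3 = 6 each, +1 to first 1
Round 2: Cedarfen=23 Elkhorn=16 Hollowpine=11 → close Cedarfen (overflow 16)
  23÷2 = 11 each, +1 to first 1
Round 3: Elkhorn=28 Hollowpine=22 → close Elkhorn (overflow 15)
  28÷1 = 28 each, +1 to first 0

Closure order: Dunmere, Cedarfen, Elkhorn
Last habitat: Hollowpine with 50 animals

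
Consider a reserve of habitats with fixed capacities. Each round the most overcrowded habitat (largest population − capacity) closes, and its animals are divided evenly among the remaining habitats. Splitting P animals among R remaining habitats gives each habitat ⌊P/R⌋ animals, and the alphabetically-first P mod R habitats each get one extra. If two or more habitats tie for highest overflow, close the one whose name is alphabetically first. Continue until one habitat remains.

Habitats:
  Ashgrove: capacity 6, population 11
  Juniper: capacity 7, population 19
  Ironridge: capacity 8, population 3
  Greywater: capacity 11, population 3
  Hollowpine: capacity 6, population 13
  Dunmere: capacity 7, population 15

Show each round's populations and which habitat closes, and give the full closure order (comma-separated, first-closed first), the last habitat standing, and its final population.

Round 1: Ashgrove=11 Dunmere=15 Greywater=3 Hollowpine=13 Ironridge=3 Juniper=19 → close Juniper (overflow 12)
  19÷5 = 3 each, +1 to first 4
Round 2: Ashgrove=15 Dunmere=19 Greywater=7 Hollowpine=17 Ironridge=6 → close Dunmere (overflow 12)
  19÷4 = 4 each, +1 to first 3
Round 3: Ashgrove=20 Greywater=12 Hollowpine=22 Ironridge=10 → close Hollowpine (overflow 16)
  22÷3 = 7 each, +1 to first 1
Round 4: Ashgrove=28 Greywater=19 Ironridge=17 → close Ashgrove (overflow 22)
  28÷2 = 14 each, +1 to first 0
Round 5: Greywater=33 Ironridge=31 → close Ironridge (overflow 23)
  31÷1 = 31 each, +1 to first 0

Closure order: Juniper, Dunmere, Hollowpine, Ashgrove, Ironridge
Last habitat: Greywater with 64 animals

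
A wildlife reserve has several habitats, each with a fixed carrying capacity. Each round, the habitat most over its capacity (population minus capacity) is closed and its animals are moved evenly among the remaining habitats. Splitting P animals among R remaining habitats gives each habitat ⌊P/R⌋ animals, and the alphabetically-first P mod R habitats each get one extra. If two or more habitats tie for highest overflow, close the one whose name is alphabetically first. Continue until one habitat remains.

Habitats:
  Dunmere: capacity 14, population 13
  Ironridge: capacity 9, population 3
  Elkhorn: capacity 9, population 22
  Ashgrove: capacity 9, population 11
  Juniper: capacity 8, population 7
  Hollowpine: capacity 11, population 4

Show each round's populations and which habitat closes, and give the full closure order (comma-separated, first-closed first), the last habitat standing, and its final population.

Round 1: Ashgrove=11 Dunmere=13 Elkhorn=22 Hollowpine=4 Ironridge=3 Juniper=7 → close Elkhorn (overflow 13)
  22÷5 = 4 each, +1 to first 2
Round 2: Ashgrove=16 Dunmere=18 Hollowpine=8 Ironridge=7 Juniper=11 → close Ashgrove (overflow 7)
  16÷4 = 4 each, +1 to first 0
Round 3: Dunmere=22 Hollowpine=12 Ironridge=11 Juniper=15 → close Dunmere (overflow 8)
  22÷3 = 7 each, +1 to first 1
Round 4: Hollowpine=20 Ironridge=18 Juniper=22 → close Juniper (overflow 14)
  22÷2 = 11 each, +1 to first 0
Round 5: Hollowpine=31 Ironridge=29 → close Hollowpine (overflow 20)
  31÷1 = 31 each, +1 to first 0

Closure order: Elkhorn, Ashgrove, Dunmere, Juniper, Hollowpine
Last habitat: Ironridge with 60 animals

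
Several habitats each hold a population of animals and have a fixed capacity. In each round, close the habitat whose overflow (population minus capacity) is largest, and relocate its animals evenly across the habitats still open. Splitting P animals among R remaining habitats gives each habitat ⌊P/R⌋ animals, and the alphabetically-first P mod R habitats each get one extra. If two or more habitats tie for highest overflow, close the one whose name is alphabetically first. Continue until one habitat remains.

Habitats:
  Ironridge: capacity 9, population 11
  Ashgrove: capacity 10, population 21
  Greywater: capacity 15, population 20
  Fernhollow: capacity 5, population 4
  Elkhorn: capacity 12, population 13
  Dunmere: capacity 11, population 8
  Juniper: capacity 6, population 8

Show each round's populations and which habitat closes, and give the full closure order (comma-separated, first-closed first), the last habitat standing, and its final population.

Round 1: Ashgrove=21 Dunmere=8 Elkhorn=13 Fernhollow=4 Greywater=20 Ironridge=11 Juniper=8 → close Ashgrove (overflow 11)
  21÷6 = 3 each, +1 to first 3
Round 2: Dunmere=12 Elkhorn=17 Fernhollow=8 Greywater=23 Ironridge=14 Juniper=11 → close Greywater (overflow 8)
  23÷5 = 4 each, +1 to first 3
Round 3: Dunmere=17 Elkhorn=22 Fernhollow=13 Ironridge=18 Juniper=15 → close Elkhorn (overflow 10)
  22÷4 = 5 each, +1 to first 2
Round 4: Dunmere=23 Fernhollow=19 Ironridge=23 Juniper=20 → close Fernhollow (overflow 14)
  19÷3 = 6 each, +1 to first 1
Round 5: Dunmere=30 Ironridge=29 Juniper=26 → close Ironridge (overflow 20)
  29÷2 = 14 each, +1 to first 1
Round 6: Dunmere=45 Juniper=40 → close Dunmere (overflow 34)
  45÷1 = 45 each, +1 to first 0

Closure order: Ashgrove, Greywater, Elkhorn, Fernhollow, Ironridge, Dunmere
Last habitat: Juniper with 85 animals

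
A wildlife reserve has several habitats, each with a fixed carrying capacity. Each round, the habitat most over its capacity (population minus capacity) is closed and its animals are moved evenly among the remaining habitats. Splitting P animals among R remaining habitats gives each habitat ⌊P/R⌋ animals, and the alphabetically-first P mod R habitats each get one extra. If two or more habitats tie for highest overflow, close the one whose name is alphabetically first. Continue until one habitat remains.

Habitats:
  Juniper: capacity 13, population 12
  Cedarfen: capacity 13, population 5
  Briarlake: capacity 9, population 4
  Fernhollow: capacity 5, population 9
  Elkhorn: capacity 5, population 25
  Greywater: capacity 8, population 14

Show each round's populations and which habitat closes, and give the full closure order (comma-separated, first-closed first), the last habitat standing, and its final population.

Round 1: Briarlake=4 Cedarfen=5 Elkhorn=25 Fernhollow=9 Greywater=14 Juniper=12 → close Elkhorn (overflow 20)
  25÷5 = 5 each, +1 to first 0
Round 2: Briarlake=9 Cedarfen=10 Fernhollow=14 Greywater=19 Juniper=17 → close Greywater (overflow 11)
  19÷4 = 4 each, +1 to first 3
Round 3: Briarlake=14 Cedarfen=15 Fernhollow=19 Juniper=21 → close Fernhollow (overflow 14)
  19÷3 = 6 each, +1 to first 1
Round 4: Briarlake=21 Cedarfen=21 Juniper=27 → close Juniper (overflow 14)
  27÷2 = 13 each, +1 to first 1
Round 5: Briarlake=35 Cedarfen=34 → close Briarlake (overflow 26)
  35÷1 = 35 each, +1 to first 0

Closure order: Elkhorn, Greywater, Fernhollow, Juniper, Briarlake
Last habitat: Cedarfen with 69 animals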